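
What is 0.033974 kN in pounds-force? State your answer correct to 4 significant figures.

7.638 lbf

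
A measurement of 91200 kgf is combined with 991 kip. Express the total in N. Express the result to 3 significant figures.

5.30e+6 N

91200 kgf = 894366 N and 991 kip = 4.40819e+6 N.
894366 + 4.40819e+6 ≈ 5.30e+6 N.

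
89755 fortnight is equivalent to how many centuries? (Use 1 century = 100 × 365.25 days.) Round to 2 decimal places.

34.40 century

1 fortnight = 0.000383299 century.
So 89755 × 0.000383299 ≈ 34.40 century.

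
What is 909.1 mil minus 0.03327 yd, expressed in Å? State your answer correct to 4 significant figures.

909.1 mil = 2.30911 × 10^8 Å and 0.03327 yd = 3.04221 × 10^8 Å.
2.30911 × 10^8 − 3.04221 × 10^8 ≈ -7.331 × 10^7 Å.

-7.331 × 10^7 Å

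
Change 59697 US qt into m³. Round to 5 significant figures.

56.494 m³

1 US quart = 0.000946353 cubic meters.
59697 × 0.000946353 ≈ 56.494 m³.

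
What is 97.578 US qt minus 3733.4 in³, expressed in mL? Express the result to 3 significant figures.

31200 mL

97.578 US qt = 92343.2 mL and 3733.4 in³ = 61179.5 mL.
92343.2 − 61179.5 ≈ 31200 mL.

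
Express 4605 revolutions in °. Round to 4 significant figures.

1.658 × 10^6 degrees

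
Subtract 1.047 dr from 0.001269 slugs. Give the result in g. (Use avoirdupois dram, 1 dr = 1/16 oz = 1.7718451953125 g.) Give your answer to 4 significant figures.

16.66 g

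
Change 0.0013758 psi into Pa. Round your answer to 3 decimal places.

9.486 Pa

1 pound per square inch = 6894.76 Pa.
So 0.0013758 × 6894.76 ≈ 9.486 Pa.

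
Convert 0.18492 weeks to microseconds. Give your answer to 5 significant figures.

1.1184e+11 microseconds

1 week = 6.04800e+11 μs.
Thus 0.18492 × 6.04800e+11 ≈ 1.1184e+11 μs.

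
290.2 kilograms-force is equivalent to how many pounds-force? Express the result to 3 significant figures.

1 kgf = 2.20462 lbf.
So 290.2 × 2.20462 ≈ 640 lbf.

640 pounds-force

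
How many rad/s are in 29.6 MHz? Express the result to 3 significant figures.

1.86 × 10^8 radians per second

1 MHz = 6.28319 × 10^6 radians per second.
Then 29.6 × 6.28319 × 10^6 ≈ 1.86 × 10^8 rad/s.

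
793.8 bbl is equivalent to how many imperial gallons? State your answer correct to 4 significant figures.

1 bbl = 34.9723 imp gal.
So 793.8 × 34.9723 ≈ 27760 imp gal.

27760 imp gal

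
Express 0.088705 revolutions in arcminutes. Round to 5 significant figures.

1 revolution = 21600.0 arcminutes.
Then 0.088705 × 21600.0 ≈ 1916.0 arcmin.

1916.0 arcmin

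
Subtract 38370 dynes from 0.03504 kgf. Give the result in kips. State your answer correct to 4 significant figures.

-9.009e-6 kip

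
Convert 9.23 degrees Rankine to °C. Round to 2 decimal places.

°R = (°C + 273.15) × 9/5.
Applying the formula gives -268.02 °C.

-268.02 °C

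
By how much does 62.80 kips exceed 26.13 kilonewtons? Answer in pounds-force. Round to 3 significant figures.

56900 lbf

62.80 kip = 62800.0 lbf and 26.13 kN = 5874.26 lbf.
62800.0 − 5874.26 ≈ 56900 lbf.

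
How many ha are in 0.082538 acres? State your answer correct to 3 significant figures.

1 acre = 0.404686 hectares.
So 0.082538 × 0.404686 ≈ 0.0334 ha.

0.0334 hectares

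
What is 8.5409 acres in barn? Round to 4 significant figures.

1 acre = 4.04686e+31 barn.
8.5409 × 4.04686e+31 ≈ 3.456e+32 barn.

3.456e+32 barn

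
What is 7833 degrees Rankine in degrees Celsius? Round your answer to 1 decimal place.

4078.5 degrees Celsius

°R = (°C + 273.15) × 9/5.
Applying the formula gives 4078.5 °C.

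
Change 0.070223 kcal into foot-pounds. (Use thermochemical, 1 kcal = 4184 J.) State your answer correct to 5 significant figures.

216.71 foot-pounds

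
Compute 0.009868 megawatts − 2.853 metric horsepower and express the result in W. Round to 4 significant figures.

0.009868 MW = 9868.00 W and 2.853 PS = 2098.38 W.
9868.00 − 2098.38 ≈ 7770 W.

7770 watts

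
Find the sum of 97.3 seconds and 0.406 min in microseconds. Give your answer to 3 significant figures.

1.22e+8 μs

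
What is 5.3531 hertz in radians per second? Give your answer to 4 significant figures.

33.63 rad/s

1 Hz = 6.28319 radians per second.
5.3531 × 6.28319 ≈ 33.63 rad/s.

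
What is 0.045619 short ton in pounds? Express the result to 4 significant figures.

91.24 pounds

1 short ton = 2000.00 lb.
Thus 0.045619 × 2000.00 ≈ 91.24 lb.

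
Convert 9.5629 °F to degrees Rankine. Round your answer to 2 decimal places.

°R = °F + 459.67.
Applying the formula gives 469.23 °R.

469.23 °R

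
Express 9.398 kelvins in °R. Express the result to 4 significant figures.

°R = K × 9/5.
Applying the formula gives 16.92 °R.

16.92 degrees Rankine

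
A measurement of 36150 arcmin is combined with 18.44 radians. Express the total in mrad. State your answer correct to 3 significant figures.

36150 arcmin = 10515.6 mrad and 18.44 rad = 18440.0 mrad.
10515.6 + 18440.0 ≈ 29000 mrad.

29000 milliradians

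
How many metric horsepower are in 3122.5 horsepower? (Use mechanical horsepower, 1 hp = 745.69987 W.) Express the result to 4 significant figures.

1 horsepower = 1.01387 PS.
3122.5 × 1.01387 ≈ 3166 PS.

3166 metric horsepower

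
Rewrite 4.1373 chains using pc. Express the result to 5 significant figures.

2.6973 × 10^-15 pc

1 chain = 6.51941 × 10^-16 parsecs.
4.1373 × 6.51941 × 10^-16 ≈ 2.6973 × 10^-15 pc.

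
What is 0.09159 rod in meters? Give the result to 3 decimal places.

0.461 m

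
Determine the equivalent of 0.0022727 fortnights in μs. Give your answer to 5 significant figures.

1 fortnight = 1.20960 × 10^12 μs.
0.0022727 × 1.20960 × 10^12 ≈ 2.7491 × 10^9 μs.

2.7491 × 10^9 microseconds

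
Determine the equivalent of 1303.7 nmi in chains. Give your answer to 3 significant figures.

120000 chain

1 nmi = 92.0624 chain.
1303.7 × 92.0624 ≈ 120000 chain.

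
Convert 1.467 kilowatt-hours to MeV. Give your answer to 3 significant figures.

3.30e+19 megaelectronvolts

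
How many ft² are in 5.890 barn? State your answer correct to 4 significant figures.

6.340 × 10^-27 square feet

1 barn = 1.07639 × 10^-27 square feet.
Then 5.890 × 1.07639 × 10^-27 ≈ 6.340 × 10^-27 ft².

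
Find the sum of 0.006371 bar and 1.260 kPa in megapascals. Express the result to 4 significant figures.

0.001897 MPa

0.006371 bar = 0.000637100 MPa and 1.260 kPa = 0.00126000 MPa.
0.000637100 + 0.00126000 ≈ 0.001897 MPa.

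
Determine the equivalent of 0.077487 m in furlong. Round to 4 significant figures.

1 m = 0.00497097 furlong.
Then 0.077487 × 0.00497097 ≈ 0.0003852 furlong.

0.0003852 furlongs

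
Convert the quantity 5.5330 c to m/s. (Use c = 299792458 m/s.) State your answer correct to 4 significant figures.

1 speed of light = 2.99792e+8 m/s.
Then 5.5330 × 2.99792e+8 ≈ 1.659e+9 m/s.

1.659e+9 m/s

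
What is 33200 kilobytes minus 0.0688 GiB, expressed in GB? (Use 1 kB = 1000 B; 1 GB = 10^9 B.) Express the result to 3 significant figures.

33200 kB = 0.0332000 GB and 0.0688 GiB = 0.0738734 GB.
0.0332000 − 0.0738734 ≈ -0.0407 GB.

-0.0407 GB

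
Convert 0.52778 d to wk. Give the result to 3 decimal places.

1 day = 0.142857 weeks.
Thus 0.52778 × 0.142857 ≈ 0.075 wk.

0.075 weeks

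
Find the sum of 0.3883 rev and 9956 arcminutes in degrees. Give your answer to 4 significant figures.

305.7 °

0.3883 rev = 139.788 ° and 9956 arcmin = 165.933 °.
139.788 + 165.933 ≈ 305.7 °.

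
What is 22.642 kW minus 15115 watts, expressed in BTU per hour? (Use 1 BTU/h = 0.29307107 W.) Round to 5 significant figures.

25683 BTU/h

22.642 kW = 77257.7 BTU/h and 15115 W = 51574.5 BTU/h.
77257.7 − 51574.5 ≈ 25683 BTU/h.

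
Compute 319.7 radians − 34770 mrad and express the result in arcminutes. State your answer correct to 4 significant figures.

319.7 rad = 1.09905e+6 arcmin and 34770 mrad = 119530 arcmin.
1.09905e+6 − 119530 ≈ 979500 arcmin.

979500 arcmin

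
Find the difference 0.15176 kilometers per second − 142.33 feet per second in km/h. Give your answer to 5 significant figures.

390.16 km/h

0.15176 km/s = 546.336 km/h and 142.33 ft/s = 156.176 km/h.
546.336 − 156.176 ≈ 390.16 km/h.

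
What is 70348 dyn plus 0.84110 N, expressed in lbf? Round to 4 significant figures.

70348 dyn = 0.158149 lbf and 0.84110 N = 0.189087 lbf.
0.158149 + 0.189087 ≈ 0.3472 lbf.

0.3472 lbf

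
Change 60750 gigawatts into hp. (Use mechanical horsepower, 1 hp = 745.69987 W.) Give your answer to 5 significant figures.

8.1467 × 10^10 hp

1 gigawatt = 1.34102 × 10^6 hp.
Thus 60750 × 1.34102 × 10^6 ≈ 8.1467 × 10^10 hp.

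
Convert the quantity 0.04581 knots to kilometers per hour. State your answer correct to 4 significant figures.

1 kn = 1.85200 km/h.
Thus 0.04581 × 1.85200 ≈ 0.08484 km/h.

0.08484 km/h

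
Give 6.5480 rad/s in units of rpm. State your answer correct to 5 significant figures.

62.529 rpm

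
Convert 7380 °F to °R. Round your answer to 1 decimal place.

7839.7 °R

°R = °F + 459.67.
Applying the formula gives 7839.7 °R.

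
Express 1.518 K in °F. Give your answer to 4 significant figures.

-456.9 °F

K = (°F + 459.67) × 5/9.
Applying the formula gives -456.9 °F.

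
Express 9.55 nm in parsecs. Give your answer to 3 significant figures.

1 nanometer = 3.24078e-26 parsecs.
So 9.55 × 3.24078e-26 ≈ 3.09e-25 pc.

3.09e-25 pc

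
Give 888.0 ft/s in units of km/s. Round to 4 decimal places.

1 ft/s = 0.000304800 kilometers per second.
Then 888.0 × 0.000304800 ≈ 0.2707 km/s.

0.2707 km/s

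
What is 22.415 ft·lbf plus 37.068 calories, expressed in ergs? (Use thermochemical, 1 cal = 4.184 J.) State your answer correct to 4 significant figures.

22.415 ft·lbf = 3.03907e+8 erg and 37.068 cal = 1.55093e+9 erg.
3.03907e+8 + 1.55093e+9 ≈ 1.855e+9 erg.

1.855e+9 ergs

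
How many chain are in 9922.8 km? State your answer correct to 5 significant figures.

1 km = 49.7097 chains.
9922.8 × 49.7097 ≈ 493260 chain.

493260 chain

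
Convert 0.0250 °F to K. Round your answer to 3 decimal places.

K = (°F + 459.67) × 5/9.
Applying the formula gives 255.386 K.

255.386 K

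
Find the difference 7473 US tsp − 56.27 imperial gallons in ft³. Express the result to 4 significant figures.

-7.733 cubic feet

7473 US tsp = 1.30077 ft³ and 56.27 imp gal = 9.03379 ft³.
1.30077 − 9.03379 ≈ -7.733 ft³.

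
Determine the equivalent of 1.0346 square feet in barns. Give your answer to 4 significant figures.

1 ft² = 9.29030e+26 barns.
Thus 1.0346 × 9.29030e+26 ≈ 9.612e+26 barn.

9.612e+26 barn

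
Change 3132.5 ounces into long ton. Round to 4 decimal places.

1 ounce = 2.79018e-5 long tons.
So 3132.5 × 2.79018e-5 ≈ 0.0874 long ton.

0.0874 long ton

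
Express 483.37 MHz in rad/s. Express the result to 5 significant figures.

3.0371 × 10^9 rad/s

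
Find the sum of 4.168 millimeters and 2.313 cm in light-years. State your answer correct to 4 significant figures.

4.168 mm = 4.40558 × 10^-19 ly and 2.313 cm = 2.44484 × 10^-18 ly.
4.40558 × 10^-19 + 2.44484 × 10^-18 ≈ 2.885 × 10^-18 ly.

2.885 × 10^-18 ly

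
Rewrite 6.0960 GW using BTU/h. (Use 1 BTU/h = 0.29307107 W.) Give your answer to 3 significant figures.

2.08e+10 BTU per hour

1 GW = 3.41214e+9 BTU/h.
Thus 6.0960 × 3.41214e+9 ≈ 2.08e+10 BTU/h.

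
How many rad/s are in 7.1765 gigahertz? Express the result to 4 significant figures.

1 gigahertz = 6.28319 × 10^9 radians per second.
So 7.1765 × 6.28319 × 10^9 ≈ 4.509 × 10^10 rad/s.

4.509 × 10^10 rad/s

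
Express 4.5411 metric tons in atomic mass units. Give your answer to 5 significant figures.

2.7347 × 10^30 atomic mass units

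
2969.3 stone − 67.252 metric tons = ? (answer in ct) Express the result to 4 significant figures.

2969.3 st = 9.42796 × 10^7 ct and 67.252 t = 3.36260 × 10^8 ct.
9.42796 × 10^7 − 3.36260 × 10^8 ≈ -2.420 × 10^8 ct.

-2.420 × 10^8 ct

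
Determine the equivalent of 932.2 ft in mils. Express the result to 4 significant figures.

1 foot = 12000.0 mils.
932.2 × 12000.0 ≈ 1.119 × 10^7 mil.

1.119 × 10^7 mils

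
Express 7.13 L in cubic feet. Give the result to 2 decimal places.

0.25 ft³

1 L = 0.0353147 cubic feet.
Then 7.13 × 0.0353147 ≈ 0.25 ft³.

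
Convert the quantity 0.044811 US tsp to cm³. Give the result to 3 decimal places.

0.221 cubic centimeters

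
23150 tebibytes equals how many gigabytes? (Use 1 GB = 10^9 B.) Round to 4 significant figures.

2.545e+7 GB

1 tebibyte = 1099.51 GB.
Then 23150 × 1099.51 ≈ 2.545e+7 GB.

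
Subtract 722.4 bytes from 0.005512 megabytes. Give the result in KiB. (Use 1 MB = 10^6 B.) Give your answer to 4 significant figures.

4.677 KiB

0.005512 MB = 5.38281 KiB and 722.4 B = 0.705469 KiB.
5.38281 − 0.705469 ≈ 4.677 KiB.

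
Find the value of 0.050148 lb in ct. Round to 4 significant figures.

113.7 carats

1 pound = 2267.96 carats.
So 0.050148 × 2267.96 ≈ 113.7 ct.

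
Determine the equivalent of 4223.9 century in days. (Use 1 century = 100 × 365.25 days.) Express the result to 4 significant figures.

1.543e+8 days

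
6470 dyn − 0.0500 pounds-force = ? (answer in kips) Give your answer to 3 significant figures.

-3.55e-5 kips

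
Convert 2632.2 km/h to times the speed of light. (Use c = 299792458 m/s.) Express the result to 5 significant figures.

1 km/h = 9.26567 × 10^-10 c.
Then 2632.2 × 9.26567 × 10^-10 ≈ 2.4389 × 10^-6 c.

2.4389 × 10^-6 times the speed of light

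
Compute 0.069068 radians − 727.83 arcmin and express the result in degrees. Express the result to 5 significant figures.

0.069068 rad = 3.95730 ° and 727.83 arcmin = 12.1305 °.
3.95730 − 12.1305 ≈ -8.1732 °.

-8.1732 degrees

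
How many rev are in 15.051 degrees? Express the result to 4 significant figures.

1 degree = 0.00277778 revolutions.
Then 15.051 × 0.00277778 ≈ 0.04181 rev.

0.04181 rev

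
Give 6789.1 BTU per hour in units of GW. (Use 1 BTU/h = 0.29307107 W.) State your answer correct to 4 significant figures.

1.990e-6 GW

1 BTU per hour = 2.93071e-10 GW.
So 6789.1 × 2.93071e-10 ≈ 1.990e-6 GW.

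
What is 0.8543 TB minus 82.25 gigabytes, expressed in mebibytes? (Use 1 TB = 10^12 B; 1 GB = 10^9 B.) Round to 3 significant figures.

0.8543 TB = 814724 MiB and 82.25 GB = 78439.7 MiB.
814724 − 78439.7 ≈ 736000 MiB.

736000 MiB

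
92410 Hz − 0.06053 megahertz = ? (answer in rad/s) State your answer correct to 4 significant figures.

92410 Hz = 580629 rad/s and 0.06053 MHz = 380321 rad/s.
580629 − 380321 ≈ 200300 rad/s.

200300 rad/s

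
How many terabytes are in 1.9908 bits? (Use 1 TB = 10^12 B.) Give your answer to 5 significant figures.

2.4885 × 10^-13 terabytes

1 bit = 1.25000 × 10^-13 TB.
So 1.9908 × 1.25000 × 10^-13 ≈ 2.4885 × 10^-13 TB.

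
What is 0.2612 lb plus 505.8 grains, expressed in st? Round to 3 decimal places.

0.024 st

0.2612 lb = 0.0186571 st and 505.8 gr = 0.00516122 st.
0.0186571 + 0.00516122 ≈ 0.024 st.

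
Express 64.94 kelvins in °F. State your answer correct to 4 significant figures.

-342.8 °F

K = (°F + 459.67) × 5/9.
Applying the formula gives -342.8 °F.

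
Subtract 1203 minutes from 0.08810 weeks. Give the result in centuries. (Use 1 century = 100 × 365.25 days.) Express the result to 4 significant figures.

-5.988 × 10^-6 century

0.08810 wk = 1.68843 × 10^-5 century and 1203 min = 2.28725 × 10^-5 century.
1.68843 × 10^-5 − 2.28725 × 10^-5 ≈ -5.988 × 10^-6 century.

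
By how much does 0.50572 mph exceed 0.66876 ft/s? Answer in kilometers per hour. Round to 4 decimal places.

0.0801 km/h

0.50572 mph = 0.813877 km/h and 0.66876 ft/s = 0.733817 km/h.
0.813877 − 0.733817 ≈ 0.0801 km/h.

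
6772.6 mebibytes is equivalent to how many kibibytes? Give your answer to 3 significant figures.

1 mebibyte = 1024.00 KiB.
Thus 6772.6 × 1024.00 ≈ 6.94 × 10^6 KiB.

6.94 × 10^6 KiB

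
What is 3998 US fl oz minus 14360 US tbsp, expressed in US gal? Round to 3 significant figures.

-24.9 US gallons

3998 US fl oz = 31.234375 US gal and 14360 US tbsp = 56.093750 US gal.
31.234375 − 56.093750 ≈ -24.9 US gal.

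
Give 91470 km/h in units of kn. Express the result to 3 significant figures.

49400 knots

1 kilometer per hour = 0.539957 kn.
Thus 91470 × 0.539957 ≈ 49400 kn.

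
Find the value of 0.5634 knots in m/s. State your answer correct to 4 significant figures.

0.2898 m/s

1 knot = 0.514444 meters per second.
Thus 0.5634 × 0.514444 ≈ 0.2898 m/s.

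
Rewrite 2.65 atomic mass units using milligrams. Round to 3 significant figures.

1 atomic mass unit = 1.66054 × 10^-21 milligrams.
Then 2.65 × 1.66054 × 10^-21 ≈ 4.40 × 10^-21 mg.

4.40 × 10^-21 milligrams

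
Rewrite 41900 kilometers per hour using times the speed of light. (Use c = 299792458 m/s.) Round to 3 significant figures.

3.88e-5 c

1 kilometer per hour = 9.26567e-10 c.
41900 × 9.26567e-10 ≈ 3.88e-5 c.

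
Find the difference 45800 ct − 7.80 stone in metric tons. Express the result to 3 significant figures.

-0.0404 metric tons

45800 ct = 0.00916000 t and 7.80 st = 0.0495323 t.
0.00916000 − 0.0495323 ≈ -0.0404 t.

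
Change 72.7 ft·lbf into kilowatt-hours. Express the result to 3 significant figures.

2.74e-5 kWh

1 foot-pound = 3.76616e-7 kWh.
So 72.7 × 3.76616e-7 ≈ 2.74e-5 kWh.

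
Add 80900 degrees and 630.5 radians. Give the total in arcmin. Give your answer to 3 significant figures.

80900 ° = 4.85400e+6 arcmin and 630.5 rad = 2.16750e+6 arcmin.
4.85400e+6 + 2.16750e+6 ≈ 7.02e+6 arcmin.

7.02e+6 arcminutes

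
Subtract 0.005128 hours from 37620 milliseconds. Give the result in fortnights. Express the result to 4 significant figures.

37620 ms = 3.11012e-5 fortnight and 0.005128 h = 1.52619e-5 fortnight.
3.11012e-5 − 1.52619e-5 ≈ 1.584e-5 fortnight.

1.584e-5 fortnight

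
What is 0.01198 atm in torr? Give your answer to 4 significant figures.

9.105 torr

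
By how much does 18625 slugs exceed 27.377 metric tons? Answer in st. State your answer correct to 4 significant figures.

38490 st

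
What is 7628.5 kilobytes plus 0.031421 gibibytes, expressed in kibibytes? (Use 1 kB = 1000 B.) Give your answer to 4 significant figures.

7628.5 kB = 7449.71 KiB and 0.031421 GiB = 32947.3 KiB.
7449.71 + 32947.3 ≈ 40400 KiB.

40400 KiB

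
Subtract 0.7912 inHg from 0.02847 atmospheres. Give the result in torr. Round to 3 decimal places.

1.541 torr

0.02847 atm = 21.6372 torr and 0.7912 inHg = 20.0965 torr.
21.6372 − 20.0965 ≈ 1.541 torr.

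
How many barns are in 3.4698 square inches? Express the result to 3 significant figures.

2.24 × 10^25 barns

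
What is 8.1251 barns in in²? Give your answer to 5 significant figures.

1.2594e-24 in²

1 barn = 1.55000e-25 in².
Thus 8.1251 × 1.55000e-25 ≈ 1.2594e-24 in².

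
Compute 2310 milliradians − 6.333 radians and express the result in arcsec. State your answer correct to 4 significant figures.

2310 mrad = 476472 arcsec and 6.333 rad = 1.30628e+6 arcsec.
476472 − 1.30628e+6 ≈ -829800 arcsec.

-829800 arcseconds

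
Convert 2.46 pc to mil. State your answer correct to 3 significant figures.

2.99 × 10^21 mil

1 pc = 1.21483 × 10^21 mils.
Thus 2.46 × 1.21483 × 10^21 ≈ 2.99 × 10^21 mil.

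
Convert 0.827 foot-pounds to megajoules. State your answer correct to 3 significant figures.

1.12e-6 megajoules

1 foot-pound = 1.35582e-6 MJ.
Thus 0.827 × 1.35582e-6 ≈ 1.12e-6 MJ.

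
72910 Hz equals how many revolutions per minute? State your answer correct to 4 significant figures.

4.375 × 10^6 rpm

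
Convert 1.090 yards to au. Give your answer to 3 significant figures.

6.66e-12 au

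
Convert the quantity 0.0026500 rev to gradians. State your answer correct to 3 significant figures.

1.06 grad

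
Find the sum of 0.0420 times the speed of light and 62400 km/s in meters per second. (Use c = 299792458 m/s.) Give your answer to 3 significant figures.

0.0420 c = 1.25913 × 10^7 m/s and 62400 km/s = 6.24000 × 10^7 m/s.
1.25913 × 10^7 + 6.24000 × 10^7 ≈ 7.50 × 10^7 m/s.

7.50 × 10^7 m/s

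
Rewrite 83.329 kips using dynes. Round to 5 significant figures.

3.7067 × 10^10 dynes

1 kip = 4.44822 × 10^8 dynes.
Then 83.329 × 4.44822 × 10^8 ≈ 3.7067 × 10^10 dyn.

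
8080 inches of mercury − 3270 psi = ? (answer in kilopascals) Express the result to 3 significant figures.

4820 kPa

8080 inHg = 27362.0 kPa and 3270 psi = 22545.9 kPa.
27362.0 − 22545.9 ≈ 4820 kPa.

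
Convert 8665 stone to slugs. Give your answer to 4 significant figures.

3770 slugs

1 stone = 0.435133 slugs.
Then 8665 × 0.435133 ≈ 3770 slug.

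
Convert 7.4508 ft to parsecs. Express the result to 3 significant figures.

1 foot = 9.87790e-18 pc.
7.4508 × 9.87790e-18 ≈ 7.36e-17 pc.

7.36e-17 pc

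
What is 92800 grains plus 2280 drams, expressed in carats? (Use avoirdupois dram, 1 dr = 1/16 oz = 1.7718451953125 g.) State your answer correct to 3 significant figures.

50300 carats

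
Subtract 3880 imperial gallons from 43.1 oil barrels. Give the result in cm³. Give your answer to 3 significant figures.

-1.08 × 10^7 cm³

43.1 bbl = 6.85235 × 10^6 cm³ and 3880 imp gal = 1.76388 × 10^7 cm³.
6.85235 × 10^6 − 1.76388 × 10^7 ≈ -1.08 × 10^7 cm³.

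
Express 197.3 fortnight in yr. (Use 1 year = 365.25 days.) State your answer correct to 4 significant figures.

1 fortnight = 0.0383299 years.
Thus 197.3 × 0.0383299 ≈ 7.562 yr.

7.562 yr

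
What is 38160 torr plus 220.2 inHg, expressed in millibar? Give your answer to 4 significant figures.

58330 millibar

38160 torr = 50875.8 mbar and 220.2 inHg = 7456.83 mbar.
50875.8 + 7456.83 ≈ 58330 mbar.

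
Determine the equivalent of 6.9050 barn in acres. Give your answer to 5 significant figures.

1 barn = 2.47105e-32 acre.
Thus 6.9050 × 2.47105e-32 ≈ 1.7063e-31 acre.

1.7063e-31 acre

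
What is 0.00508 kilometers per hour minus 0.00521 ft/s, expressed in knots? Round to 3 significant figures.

-0.000344 knots

0.00508 km/h = 0.00274298 kn and 0.00521 ft/s = 0.00308684 kn.
0.00274298 − 0.00308684 ≈ -0.000344 kn.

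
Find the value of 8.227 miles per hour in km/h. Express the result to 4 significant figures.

13.24 km/h

1 mph = 1.60934 km/h.
Then 8.227 × 1.60934 ≈ 13.24 km/h.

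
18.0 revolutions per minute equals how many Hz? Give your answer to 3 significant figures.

0.300 Hz

1 revolution per minute = 0.0166667 Hz.
So 18.0 × 0.0166667 ≈ 0.300 Hz.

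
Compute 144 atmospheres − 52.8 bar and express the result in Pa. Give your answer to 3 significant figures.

9.31e+6 Pa

144 atm = 1.45908e+7 Pa and 52.8 bar = 5.28000e+6 Pa.
1.45908e+7 − 5.28000e+6 ≈ 9.31e+6 Pa.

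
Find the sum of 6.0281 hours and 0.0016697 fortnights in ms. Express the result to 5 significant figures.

2.3721 × 10^7 ms

6.0281 h = 2.17012 × 10^7 ms and 0.0016697 fortnight = 2.01967 × 10^6 ms.
2.17012 × 10^7 + 2.01967 × 10^6 ≈ 2.3721 × 10^7 ms.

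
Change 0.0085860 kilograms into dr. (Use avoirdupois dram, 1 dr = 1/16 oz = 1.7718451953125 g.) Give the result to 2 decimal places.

4.85 dr

1 kilogram = 564.383 dr.
Then 0.0085860 × 564.383 ≈ 4.85 dr.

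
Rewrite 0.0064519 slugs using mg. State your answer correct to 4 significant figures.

94160 mg

1 slug = 1.45939e+7 mg.
0.0064519 × 1.45939e+7 ≈ 94160 mg.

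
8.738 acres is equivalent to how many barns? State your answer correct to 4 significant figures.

1 acre = 4.04686 × 10^31 barns.
Thus 8.738 × 4.04686 × 10^31 ≈ 3.536 × 10^32 barn.

3.536 × 10^32 barn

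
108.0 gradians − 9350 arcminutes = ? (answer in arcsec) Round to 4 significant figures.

-211100 arcsec

108.0 grad = 349920 arcsec and 9350 arcmin = 561000 arcsec.
349920 − 561000 ≈ -211100 arcsec.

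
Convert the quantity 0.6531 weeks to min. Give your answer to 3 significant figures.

6580 minutes

1 wk = 10080.0 min.
Thus 0.6531 × 10080.0 ≈ 6580 min.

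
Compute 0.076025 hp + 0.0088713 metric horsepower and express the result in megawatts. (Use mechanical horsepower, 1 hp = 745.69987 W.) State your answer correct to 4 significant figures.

0.076025 hp = 5.66918 × 10^-5 MW and 0.0088713 PS = 6.52483 × 10^-6 MW.
5.66918 × 10^-5 + 6.52483 × 10^-6 ≈ 6.322 × 10^-5 MW.

6.322 × 10^-5 MW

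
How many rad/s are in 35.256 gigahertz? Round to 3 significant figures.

1 gigahertz = 6.28319 × 10^9 rad/s.
Thus 35.256 × 6.28319 × 10^9 ≈ 2.22 × 10^11 rad/s.

2.22 × 10^11 rad/s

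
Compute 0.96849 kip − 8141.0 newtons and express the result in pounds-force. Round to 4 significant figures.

-861.7 lbf

0.96849 kip = 968.490 lbf and 8141.0 N = 1830.17 lbf.
968.490 − 1830.17 ≈ -861.7 lbf.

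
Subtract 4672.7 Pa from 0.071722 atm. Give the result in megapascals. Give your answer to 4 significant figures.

0.002595 MPa

0.071722 atm = 0.00726723 MPa and 4672.7 Pa = 0.00467270 MPa.
0.00726723 − 0.00467270 ≈ 0.002595 MPa.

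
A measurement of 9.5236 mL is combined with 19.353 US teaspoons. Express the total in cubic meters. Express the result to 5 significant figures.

0.00010491 m³

9.5236 mL = 9.52360e-6 m³ and 19.353 US tsp = 9.53894e-5 m³.
9.52360e-6 + 9.53894e-5 ≈ 0.00010491 m³.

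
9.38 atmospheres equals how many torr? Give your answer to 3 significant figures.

7130 torr

1 atm = 760.000 torr.
So 9.38 × 760.000 ≈ 7130 torr.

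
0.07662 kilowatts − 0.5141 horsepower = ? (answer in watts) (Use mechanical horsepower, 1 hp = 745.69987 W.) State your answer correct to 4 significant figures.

0.07662 kW = 76.6200 W and 0.5141 hp = 383.364 W.
76.6200 − 383.364 ≈ -306.7 W.

-306.7 W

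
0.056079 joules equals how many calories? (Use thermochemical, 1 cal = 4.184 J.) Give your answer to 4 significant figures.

0.01340 calories

1 joule = 0.239006 calories.
Thus 0.056079 × 0.239006 ≈ 0.01340 cal.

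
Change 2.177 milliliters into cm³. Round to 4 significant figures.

2.177 cm³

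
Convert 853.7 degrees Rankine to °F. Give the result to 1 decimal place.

°R = °F + 459.67.
Applying the formula gives 394.0 °F.

394.0 degrees Fahrenheit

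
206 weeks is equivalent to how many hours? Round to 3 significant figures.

1 wk = 168.000 h.
So 206 × 168.000 ≈ 34600 h.

34600 h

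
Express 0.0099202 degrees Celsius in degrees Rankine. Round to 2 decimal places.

°R = (°C + 273.15) × 9/5.
Applying the formula gives 491.69 °R.

491.69 °R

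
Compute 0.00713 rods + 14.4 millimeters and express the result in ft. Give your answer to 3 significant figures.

0.00713 rod = 0.117645 ft and 14.4 mm = 0.0472441 ft.
0.117645 + 0.0472441 ≈ 0.165 ft.

0.165 ft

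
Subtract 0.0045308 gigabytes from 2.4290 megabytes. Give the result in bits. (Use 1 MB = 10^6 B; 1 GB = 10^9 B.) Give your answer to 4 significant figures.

2.4290 MB = 1.94320 × 10^7 bit and 0.0045308 GB = 3.62464 × 10^7 bit.
1.94320 × 10^7 − 3.62464 × 10^7 ≈ -1.681 × 10^7 bit.

-1.681 × 10^7 bits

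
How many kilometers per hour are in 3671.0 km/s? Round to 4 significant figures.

1 kilometer per second = 3600.00 km/h.
Then 3671.0 × 3600.00 ≈ 1.322e+7 km/h.

1.322e+7 km/h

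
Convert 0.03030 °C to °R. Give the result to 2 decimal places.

491.72 degrees Rankine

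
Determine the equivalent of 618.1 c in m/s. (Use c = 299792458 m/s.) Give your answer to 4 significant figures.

1.853 × 10^11 m/s

1 speed of light = 2.99792 × 10^8 m/s.
618.1 × 2.99792 × 10^8 ≈ 1.853 × 10^11 m/s.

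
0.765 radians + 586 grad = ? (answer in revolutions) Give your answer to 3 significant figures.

0.765 rad = 0.121754 rev and 586 grad = 1.46500 rev.
0.121754 + 1.46500 ≈ 1.59 rev.

1.59 rev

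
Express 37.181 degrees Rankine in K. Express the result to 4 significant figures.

°R = K × 9/5.
Applying the formula gives 20.66 K.

20.66 kelvins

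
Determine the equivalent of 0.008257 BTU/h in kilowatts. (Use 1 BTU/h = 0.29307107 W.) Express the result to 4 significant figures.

2.420e-6 kilowatts

1 BTU per hour = 0.000293071 kW.
So 0.008257 × 0.000293071 ≈ 2.420e-6 kW.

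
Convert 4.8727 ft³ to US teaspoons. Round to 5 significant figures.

27994 US teaspoons

1 cubic foot = 5745.04 US teaspoons.
4.8727 × 5745.04 ≈ 27994 US tsp.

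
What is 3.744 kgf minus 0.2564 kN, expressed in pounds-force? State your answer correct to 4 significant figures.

-49.39 lbf

3.744 kgf = 8.25411 lbf and 0.2564 kN = 57.6410 lbf.
8.25411 − 57.6410 ≈ -49.39 lbf.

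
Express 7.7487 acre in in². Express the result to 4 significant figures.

4.860e+7 in²

1 acre = 6.27264e+6 in².
So 7.7487 × 6.27264e+6 ≈ 4.860e+7 in².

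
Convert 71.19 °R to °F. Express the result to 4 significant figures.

°R = °F + 459.67.
Applying the formula gives -388.5 °F.

-388.5 degrees Fahrenheit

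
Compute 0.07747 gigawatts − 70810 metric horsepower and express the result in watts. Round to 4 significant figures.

2.539 × 10^7 W

0.07747 GW = 7.74700 × 10^7 W and 70810 PS = 5.20807 × 10^7 W.
7.74700 × 10^7 − 5.20807 × 10^7 ≈ 2.539 × 10^7 W.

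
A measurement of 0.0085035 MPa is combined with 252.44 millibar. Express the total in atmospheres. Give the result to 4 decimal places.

0.3331 atm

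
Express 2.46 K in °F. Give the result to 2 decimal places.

K = (°F + 459.67) × 5/9.
Applying the formula gives -455.24 °F.

-455.24 °F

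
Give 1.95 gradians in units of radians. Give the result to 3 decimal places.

1 grad = 0.0157080 rad.
Then 1.95 × 0.0157080 ≈ 0.031 rad.

0.031 rad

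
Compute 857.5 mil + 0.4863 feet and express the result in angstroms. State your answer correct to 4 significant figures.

1.700 × 10^9 angstroms

857.5 mil = 2.17805 × 10^8 Å and 0.4863 ft = 1.48224 × 10^9 Å.
2.17805 × 10^8 + 1.48224 × 10^9 ≈ 1.700 × 10^9 Å.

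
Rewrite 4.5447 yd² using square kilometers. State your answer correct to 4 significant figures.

3.800e-6 km²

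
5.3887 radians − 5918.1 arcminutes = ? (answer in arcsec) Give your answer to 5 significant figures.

5.3887 rad = 1.11150 × 10^6 arcsec and 5918.1 arcmin = 355086 arcsec.
1.11150 × 10^6 − 355086 ≈ 756410 arcsec.

756410 arcsec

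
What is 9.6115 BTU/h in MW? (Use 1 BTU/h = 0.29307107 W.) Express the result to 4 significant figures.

1 BTU/h = 2.93071e-7 MW.
Then 9.6115 × 2.93071e-7 ≈ 2.817e-6 MW.

2.817e-6 MW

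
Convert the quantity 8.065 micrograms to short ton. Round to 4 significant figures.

8.890 × 10^-12 short tons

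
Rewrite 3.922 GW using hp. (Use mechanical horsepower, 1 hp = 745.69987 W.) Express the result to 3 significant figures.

1 gigawatt = 1.34102 × 10^6 horsepower.
3.922 × 1.34102 × 10^6 ≈ 5.26 × 10^6 hp.

5.26 × 10^6 hp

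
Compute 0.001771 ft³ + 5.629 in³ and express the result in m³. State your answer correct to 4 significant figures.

0.001771 ft³ = 5.01491 × 10^-5 m³ and 5.629 in³ = 9.22428 × 10^-5 m³.
5.01491 × 10^-5 + 9.22428 × 10^-5 ≈ 0.0001424 m³.

0.0001424 m³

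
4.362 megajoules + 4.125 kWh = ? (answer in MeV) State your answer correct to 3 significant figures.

4.362 MJ = 2.72255 × 10^19 MeV and 4.125 kWh = 9.26864 × 10^19 MeV.
2.72255 × 10^19 + 9.26864 × 10^19 ≈ 1.20 × 10^20 MeV.

1.20 × 10^20 megaelectronvolts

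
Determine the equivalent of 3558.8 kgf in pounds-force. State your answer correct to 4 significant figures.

1 kgf = 2.20462 lbf.
Then 3558.8 × 2.20462 ≈ 7846 lbf.

7846 pounds-force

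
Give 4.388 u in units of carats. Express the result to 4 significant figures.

1 atomic mass unit = 8.30270 × 10^-24 ct.
So 4.388 × 8.30270 × 10^-24 ≈ 3.643 × 10^-23 ct.

3.643 × 10^-23 ct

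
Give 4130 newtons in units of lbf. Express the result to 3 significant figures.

1 N = 0.224809 lbf.
4130 × 0.224809 ≈ 928 lbf.

928 lbf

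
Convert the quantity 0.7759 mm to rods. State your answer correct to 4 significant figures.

0.0001543 rods

1 millimeter = 0.000198839 rod.
Thus 0.7759 × 0.000198839 ≈ 0.0001543 rod.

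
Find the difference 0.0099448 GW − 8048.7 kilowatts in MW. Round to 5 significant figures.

0.0099448 GW = 9.94480 MW and 8048.7 kW = 8.04870 MW.
9.94480 − 8.04870 ≈ 1.8961 MW.

1.8961 MW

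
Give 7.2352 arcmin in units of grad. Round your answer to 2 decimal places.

0.13 gradians

1 arcmin = 0.0185185 grad.
Then 7.2352 × 0.0185185 ≈ 0.13 grad.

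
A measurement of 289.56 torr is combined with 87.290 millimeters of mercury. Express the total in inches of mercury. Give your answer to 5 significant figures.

289.56 torr = 11.4000 inHg and 87.290 mmHg = 3.43661 inHg.
11.4000 + 3.43661 ≈ 14.837 inHg.

14.837 inches of mercury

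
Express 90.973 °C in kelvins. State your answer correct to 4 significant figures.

K = °C + 273.15.
Applying the formula gives 364.1 K.

364.1 kelvins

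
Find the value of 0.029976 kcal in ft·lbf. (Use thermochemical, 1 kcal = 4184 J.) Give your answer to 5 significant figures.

92.505 ft·lbf

1 kilocalorie = 3085.96 foot-pounds.
So 0.029976 × 3085.96 ≈ 92.505 ft·lbf.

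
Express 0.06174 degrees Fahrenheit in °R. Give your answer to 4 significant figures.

459.7 degrees Rankine

°R = °F + 459.67.
Applying the formula gives 459.7 °R.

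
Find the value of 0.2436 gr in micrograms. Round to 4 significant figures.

15790 μg

1 grain = 64798.9 micrograms.
So 0.2436 × 64798.9 ≈ 15790 μg.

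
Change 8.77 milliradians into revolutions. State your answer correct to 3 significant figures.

1 milliradian = 0.000159155 revolutions.
Then 8.77 × 0.000159155 ≈ 0.00140 rev.

0.00140 rev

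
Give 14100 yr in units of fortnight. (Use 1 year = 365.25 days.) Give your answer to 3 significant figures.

1 year = 26.0893 fortnight.
Then 14100 × 26.0893 ≈ 368000 fortnight.

368000 fortnight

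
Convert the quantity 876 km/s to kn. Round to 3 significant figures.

1 km/s = 1943.84 kn.
Thus 876 × 1943.84 ≈ 1.70 × 10^6 kn.

1.70 × 10^6 knots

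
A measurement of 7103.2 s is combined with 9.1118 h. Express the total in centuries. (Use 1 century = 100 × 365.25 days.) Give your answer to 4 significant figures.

1.265e-5 century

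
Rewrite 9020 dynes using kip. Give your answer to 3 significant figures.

1 dyn = 2.24809 × 10^-9 kip.
Then 9020 × 2.24809 × 10^-9 ≈ 2.03 × 10^-5 kip.

2.03 × 10^-5 kip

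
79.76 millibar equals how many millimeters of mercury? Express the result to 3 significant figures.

59.8 millimeters of mercury

1 millibar = 0.750062 mmHg.
Thus 79.76 × 0.750062 ≈ 59.8 mmHg.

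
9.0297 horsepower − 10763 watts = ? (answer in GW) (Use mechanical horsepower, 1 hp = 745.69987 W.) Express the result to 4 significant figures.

-4.030e-6 GW

9.0297 hp = 6.73345e-6 GW and 10763 W = 1.07630e-5 GW.
6.73345e-6 − 1.07630e-5 ≈ -4.030e-6 GW.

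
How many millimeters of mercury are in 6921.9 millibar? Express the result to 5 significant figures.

1 mbar = 0.750062 mmHg.
So 6921.9 × 0.750062 ≈ 5191.9 mmHg.

5191.9 millimeters of mercury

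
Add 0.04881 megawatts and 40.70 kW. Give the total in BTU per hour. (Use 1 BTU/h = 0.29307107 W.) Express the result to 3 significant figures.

305000 BTU per hour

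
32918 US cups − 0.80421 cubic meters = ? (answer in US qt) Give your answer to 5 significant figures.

32918 US cup = 8229.50 US qt and 0.80421 m³ = 849.799 US qt.
8229.50 − 849.799 ≈ 7379.7 US qt.

7379.7 US quarts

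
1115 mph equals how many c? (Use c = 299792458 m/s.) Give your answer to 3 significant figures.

1.66 × 10^-6 times the speed of light

1 mile per hour = 1.49116 × 10^-9 c.
So 1115 × 1.49116 × 10^-9 ≈ 1.66 × 10^-6 c.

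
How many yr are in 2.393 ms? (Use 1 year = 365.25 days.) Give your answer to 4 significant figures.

7.583 × 10^-11 years

1 ms = 3.16881 × 10^-11 yr.
Then 2.393 × 3.16881 × 10^-11 ≈ 7.583 × 10^-11 yr.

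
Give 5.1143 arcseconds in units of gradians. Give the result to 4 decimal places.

1 arcsec = 0.000308642 gradians.
Thus 5.1143 × 0.000308642 ≈ 0.0016 grad.

0.0016 grad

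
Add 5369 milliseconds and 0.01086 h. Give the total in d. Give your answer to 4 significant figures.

5369 ms = 6.21412e-5 d and 0.01086 h = 0.000452500 d.
6.21412e-5 + 0.000452500 ≈ 0.0005146 d.

0.0005146 days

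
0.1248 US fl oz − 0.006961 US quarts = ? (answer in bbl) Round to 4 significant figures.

-1.822e-5 bbl

0.1248 US fl oz = 2.32143e-5 bbl and 0.006961 US qt = 4.14345e-5 bbl.
2.32143e-5 − 4.14345e-5 ≈ -1.822e-5 bbl.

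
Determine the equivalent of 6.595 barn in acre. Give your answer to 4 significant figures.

1 barn = 2.47105 × 10^-32 acres.
So 6.595 × 2.47105 × 10^-32 ≈ 1.630 × 10^-31 acre.

1.630 × 10^-31 acres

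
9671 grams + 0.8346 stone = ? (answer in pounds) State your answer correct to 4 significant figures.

33.01 pounds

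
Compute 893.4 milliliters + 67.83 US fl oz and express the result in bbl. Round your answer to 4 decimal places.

893.4 mL = 0.00561932 bbl and 67.83 US fl oz = 0.0126172 bbl.
0.00561932 + 0.0126172 ≈ 0.0182 bbl.

0.0182 oil barrels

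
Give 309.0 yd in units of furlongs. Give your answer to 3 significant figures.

1 yard = 0.00454545 furlongs.
Then 309.0 × 0.00454545 ≈ 1.40 furlong.

1.40 furlongs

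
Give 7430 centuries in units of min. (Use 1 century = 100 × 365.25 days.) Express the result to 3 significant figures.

1 century = 5.25960e+7 minutes.
7430 × 5.25960e+7 ≈ 3.91e+11 min.

3.91e+11 min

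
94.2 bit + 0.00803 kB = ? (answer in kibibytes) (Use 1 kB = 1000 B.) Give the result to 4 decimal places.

0.0193 KiB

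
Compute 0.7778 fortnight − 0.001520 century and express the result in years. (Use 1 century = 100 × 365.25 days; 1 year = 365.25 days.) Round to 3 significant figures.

-0.122 years

0.7778 fortnight = 0.0298130 yr and 0.001520 century = 0.152000 yr.
0.0298130 − 0.152000 ≈ -0.122 yr.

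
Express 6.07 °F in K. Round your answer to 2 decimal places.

K = (°F + 459.67) × 5/9.
Applying the formula gives 258.74 K.

258.74 K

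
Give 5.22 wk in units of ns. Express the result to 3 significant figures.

3.16 × 10^15 ns

1 week = 6.04800 × 10^14 nanoseconds.
So 5.22 × 6.04800 × 10^14 ≈ 3.16 × 10^15 ns.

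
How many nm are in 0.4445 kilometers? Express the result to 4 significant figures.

4.445 × 10^11 nm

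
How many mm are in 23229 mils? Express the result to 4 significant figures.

590.0 mm

1 mil = 0.0254000 millimeters.
23229 × 0.0254000 ≈ 590.0 mm.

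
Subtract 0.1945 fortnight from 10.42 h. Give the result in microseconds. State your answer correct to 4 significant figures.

10.42 h = 3.75120 × 10^10 μs and 0.1945 fortnight = 2.35267 × 10^11 μs.
3.75120 × 10^10 − 2.35267 × 10^11 ≈ -1.978 × 10^11 μs.

-1.978 × 10^11 μs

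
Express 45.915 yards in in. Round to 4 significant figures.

1653 in

1 yd = 36.0000 in.
Thus 45.915 × 36.0000 ≈ 1653 in.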